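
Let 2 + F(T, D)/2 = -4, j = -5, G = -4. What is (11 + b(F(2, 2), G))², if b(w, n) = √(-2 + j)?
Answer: (11 + I*√7)² ≈ 114.0 + 58.207*I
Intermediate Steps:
F(T, D) = -12 (F(T, D) = -4 + 2*(-4) = -4 - 8 = -12)
b(w, n) = I*√7 (b(w, n) = √(-2 - 5) = √(-7) = I*√7)
(11 + b(F(2, 2), G))² = (11 + I*√7)²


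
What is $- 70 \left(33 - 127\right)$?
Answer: $6580$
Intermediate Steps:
$- 70 \left(33 - 127\right) = \left(-70\right) \left(-94\right) = 6580$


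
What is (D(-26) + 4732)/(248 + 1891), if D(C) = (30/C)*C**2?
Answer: 3952/2139 ≈ 1.8476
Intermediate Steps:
D(C) = 30*C
(D(-26) + 4732)/(248 + 1891) = (30*(-26) + 4732)/(248 + 1891) = (-780 + 4732)/2139 = 3952*(1/2139) = 3952/2139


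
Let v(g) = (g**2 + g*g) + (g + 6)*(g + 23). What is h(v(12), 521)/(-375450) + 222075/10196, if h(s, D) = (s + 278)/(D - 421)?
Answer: 1042224210073/47851102500 ≈ 21.781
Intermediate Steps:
v(g) = 2*g**2 + (6 + g)*(23 + g) (v(g) = (g**2 + g**2) + (6 + g)*(23 + g) = 2*g**2 + (6 + g)*(23 + g))
h(s, D) = (278 + s)/(-421 + D)
h(v(12), 521)/(-375450) + 222075/10196 = ((278 + (138 + 3*12**2 + 29*12))/(-421 + 521))/(-375450) + 222075/10196 = ((278 + (138 + 3*144 + 348))/100)*(-1/375450) + 222075*(1/10196) = ((278 + (138 + 432 + 348))/100)*(-1/375450) + 222075/10196 = ((278 + 918)/100)*(-1/375450) + 222075/10196 = ((1/100)*1196)*(-1/375450) + 222075/10196 = (299/25)*(-1/375450) + 222075/10196 = -299/9386250 + 222075/10196 = 1042224210073/47851102500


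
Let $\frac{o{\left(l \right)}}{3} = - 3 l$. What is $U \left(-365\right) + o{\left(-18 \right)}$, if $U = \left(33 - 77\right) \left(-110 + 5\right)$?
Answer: $-1686138$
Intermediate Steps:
$o{\left(l \right)} = - 9 l$ ($o{\left(l \right)} = 3 \left(- 3 l\right) = - 9 l$)
$U = 4620$ ($U = \left(-44\right) \left(-105\right) = 4620$)
$U \left(-365\right) + o{\left(-18 \right)} = 4620 \left(-365\right) - -162 = -1686300 + 162 = -1686138$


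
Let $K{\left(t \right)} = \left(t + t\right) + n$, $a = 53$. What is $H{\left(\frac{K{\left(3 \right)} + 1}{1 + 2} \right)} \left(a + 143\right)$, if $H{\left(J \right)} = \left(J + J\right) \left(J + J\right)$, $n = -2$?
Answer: $\frac{19600}{9} \approx 2177.8$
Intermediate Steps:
$K{\left(t \right)} = -2 + 2 t$ ($K{\left(t \right)} = \left(t + t\right) - 2 = 2 t - 2 = -2 + 2 t$)
$H{\left(J \right)} = 4 J^{2}$ ($H{\left(J \right)} = 2 J 2 J = 4 J^{2}$)
$H{\left(\frac{K{\left(3 \right)} + 1}{1 + 2} \right)} \left(a + 143\right) = 4 \left(\frac{\left(-2 + 2 \cdot 3\right) + 1}{1 + 2}\right)^{2} \left(53 + 143\right) = 4 \left(\frac{\left(-2 + 6\right) + 1}{3}\right)^{2} \cdot 196 = 4 \left(\left(4 + 1\right) \frac{1}{3}\right)^{2} \cdot 196 = 4 \left(5 \cdot \frac{1}{3}\right)^{2} \cdot 196 = 4 \left(\frac{5}{3}\right)^{2} \cdot 196 = 4 \cdot \frac{25}{9} \cdot 196 = \frac{100}{9} \cdot 196 = \frac{19600}{9}$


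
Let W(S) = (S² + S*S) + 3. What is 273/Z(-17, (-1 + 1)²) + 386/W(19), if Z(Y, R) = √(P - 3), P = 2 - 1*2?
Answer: 386/725 - 91*I*√3 ≈ 0.53241 - 157.62*I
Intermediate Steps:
W(S) = 3 + 2*S² (W(S) = (S² + S²) + 3 = 2*S² + 3 = 3 + 2*S²)
P = 0 (P = 2 - 2 = 0)
Z(Y, R) = I*√3 (Z(Y, R) = √(0 - 3) = √(-3) = I*√3)
273/Z(-17, (-1 + 1)²) + 386/W(19) = 273/((I*√3)) + 386/(3 + 2*19²) = 273*(-I*√3/3) + 386/(3 + 2*361) = -91*I*√3 + 386/(3 + 722) = -91*I*√3 + 386/725 = 386/725 - 91*I*√3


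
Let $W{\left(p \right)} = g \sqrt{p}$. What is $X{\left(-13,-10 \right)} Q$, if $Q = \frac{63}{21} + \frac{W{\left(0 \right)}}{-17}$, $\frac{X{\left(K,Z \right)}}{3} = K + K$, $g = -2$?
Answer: $-234$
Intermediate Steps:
$W{\left(p \right)} = - 2 \sqrt{p}$
$X{\left(K,Z \right)} = 6 K$ ($X{\left(K,Z \right)} = 3 \left(K + K\right) = 3 \cdot 2 K = 6 K$)
$Q = 3$ ($Q = \frac{63}{21} + \frac{\left(-2\right) \sqrt{0}}{-17} = 63 \cdot \frac{1}{21} + \left(-2\right) 0 \left(- \frac{1}{17}\right) = 3 + 0 \left(- \frac{1}{17}\right) = 3 + 0 = 3$)
$X{\left(-13,-10 \right)} Q = 6 \left(-13\right) 3 = \left(-78\right) 3 = -234$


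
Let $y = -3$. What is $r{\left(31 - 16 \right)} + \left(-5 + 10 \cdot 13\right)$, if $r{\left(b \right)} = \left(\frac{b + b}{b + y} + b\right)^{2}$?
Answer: $\frac{1725}{4} \approx 431.25$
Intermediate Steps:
$r{\left(b \right)} = \left(b + \frac{2 b}{-3 + b}\right)^{2}$ ($r{\left(b \right)} = \left(\frac{b + b}{b - 3} + b\right)^{2} = \left(\frac{2 b}{-3 + b} + b\right)^{2} = \left(b + \frac{2 b}{-3 + b}\right)^{2}$)
$r{\left(31 - 16 \right)} + \left(-5 + 10 \cdot 13\right) = \frac{\left(31 - 16\right)^{2} \left(-1 + \left(31 - 16\right)\right)^{2}}{\left(-3 + \left(31 - 16\right)\right)^{2}} + \left(-5 + 10 \cdot 13\right) = \frac{\left(31 - 16\right)^{2} \left(-1 + \left(31 - 16\right)\right)^{2}}{\left(-3 + \left(31 - 16\right)\right)^{2}} + \left(-5 + 130\right) = \frac{15^{2} \left(-1 + 15\right)^{2}}{\left(-3 + 15\right)^{2}} + 125 = \frac{225 \cdot 14^{2}}{144} + 125 = 225 \cdot 196 \cdot \frac{1}{144} + 125 = \frac{1225}{4} + 125 = \frac{1725}{4}$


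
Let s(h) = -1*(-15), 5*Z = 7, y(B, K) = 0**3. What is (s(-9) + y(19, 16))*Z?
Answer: 21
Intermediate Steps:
y(B, K) = 0
Z = 7/5 (Z = (1/5)*7 = 7/5 ≈ 1.4000)
s(h) = 15
(s(-9) + y(19, 16))*Z = (15 + 0)*(7/5) = 15*(7/5) = 21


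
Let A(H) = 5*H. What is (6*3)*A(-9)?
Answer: -810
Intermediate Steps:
(6*3)*A(-9) = (6*3)*(5*(-9)) = 18*(-45) = -810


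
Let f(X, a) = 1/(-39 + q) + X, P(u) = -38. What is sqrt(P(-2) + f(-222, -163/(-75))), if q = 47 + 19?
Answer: I*sqrt(21057)/9 ≈ 16.123*I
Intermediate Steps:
q = 66
f(X, a) = 1/27 + X (f(X, a) = 1/(-39 + 66) + X = 1/27 + X)
sqrt(P(-2) + f(-222, -163/(-75))) = sqrt(-38 + (1/27 - 222)) = sqrt(-38 - 5993/27) = sqrt(-7019/27) = I*sqrt(21057)/9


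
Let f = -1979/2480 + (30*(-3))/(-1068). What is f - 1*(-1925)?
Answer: 424728469/220720 ≈ 1924.3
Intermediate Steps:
f = -157531/220720 (f = -1979*1/2480 - 90*(-1/1068) = -1979/2480 + 15/178 = -157531/220720 ≈ -0.71371)
f - 1*(-1925) = -157531/220720 - 1*(-1925) = -157531/220720 + 1925 = 424728469/220720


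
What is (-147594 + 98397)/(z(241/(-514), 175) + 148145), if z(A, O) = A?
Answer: -25287258/76146289 ≈ -0.33209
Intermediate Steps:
(-147594 + 98397)/(z(241/(-514), 175) + 148145) = (-147594 + 98397)/(241/(-514) + 148145) = -49197/(241*(-1/514) + 148145) = -49197/(-241/514 + 148145) = -49197/76146289/514 = -49197*514/76146289 = -25287258/76146289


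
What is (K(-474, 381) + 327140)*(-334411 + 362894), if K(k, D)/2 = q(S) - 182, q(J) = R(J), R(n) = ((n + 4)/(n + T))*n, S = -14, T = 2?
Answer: 27920688614/3 ≈ 9.3069e+9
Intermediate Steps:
R(n) = n*(4 + n)/(2 + n) (R(n) = ((n + 4)/(n + 2))*n = ((4 + n)/(2 + n))*n = n*(4 + n)/(2 + n))
q(J) = J*(4 + J)/(2 + J)
K(k, D) = -1162/3 (K(k, D) = 2*(-14*(4 - 14)/(2 - 14) - 182) = 2*(-14*(-10)/(-12) - 182) = 2*(-14*(-1/12)*(-10) - 182) = 2*(-35/3 - 182) = 2*(-581/3) = -1162/3)
(K(-474, 381) + 327140)*(-334411 + 362894) = (-1162/3 + 327140)*(-334411 + 362894) = (980258/3)*28483 = 27920688614/3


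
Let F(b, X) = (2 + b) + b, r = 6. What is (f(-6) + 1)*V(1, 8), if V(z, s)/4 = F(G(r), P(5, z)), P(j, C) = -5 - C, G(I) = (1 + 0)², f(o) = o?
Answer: -80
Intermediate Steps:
G(I) = 1 (G(I) = 1² = 1)
F(b, X) = 2 + 2*b
V(z, s) = 16 (V(z, s) = 4*(2 + 2*1) = 4*(2 + 2) = 4*4 = 16)
(f(-6) + 1)*V(1, 8) = (-6 + 1)*16 = -5*16 = -80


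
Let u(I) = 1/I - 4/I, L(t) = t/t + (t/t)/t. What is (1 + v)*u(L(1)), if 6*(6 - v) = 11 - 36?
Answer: -67/4 ≈ -16.750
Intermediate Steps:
L(t) = 1 + 1/t
u(I) = -3/I (u(I) = 1/I - 4/I = -3/I)
v = 61/6 (v = 6 - (11 - 36)/6 = 6 - ⅙*(-25) = 6 + 25/6 = 61/6 ≈ 10.167)
(1 + v)*u(L(1)) = (1 + 61/6)*(-3/(1 + 1)) = 67*(-3/(1*2))/6 = 67*(-3/2)/6 = 67*(-3*½)/6 = (67/6)*(-3/2) = -67/4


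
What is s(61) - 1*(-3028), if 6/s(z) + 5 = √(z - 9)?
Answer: 27262/9 + 4*√13/9 ≈ 3030.7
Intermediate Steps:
s(z) = 6/(-5 + √(-9 + z)) (s(z) = 6/(-5 + √(z - 9)) = 6/(-5 + √(-9 + z)))
s(61) - 1*(-3028) = 6/(-5 + √(-9 + 61)) - 1*(-3028) = 6/(-5 + √52) + 3028 = 6/(-5 + 2*√13) + 3028 = 3028 + 6/(-5 + 2*√13)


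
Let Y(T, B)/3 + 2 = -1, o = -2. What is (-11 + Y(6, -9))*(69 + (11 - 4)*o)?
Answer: -1100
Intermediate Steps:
Y(T, B) = -9 (Y(T, B) = -6 + 3*(-1) = -6 - 3 = -9)
(-11 + Y(6, -9))*(69 + (11 - 4)*o) = (-11 - 9)*(69 + (11 - 4)*(-2)) = -20*(69 + 7*(-2)) = -20*(69 - 14) = -20*55 = -1100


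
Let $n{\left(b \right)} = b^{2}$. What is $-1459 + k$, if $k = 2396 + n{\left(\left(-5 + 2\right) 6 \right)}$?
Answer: $1261$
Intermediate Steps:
$k = 2720$ ($k = 2396 + \left(\left(-5 + 2\right) 6\right)^{2} = 2396 + \left(\left(-3\right) 6\right)^{2} = 2396 + \left(-18\right)^{2} = 2396 + 324 = 2720$)
$-1459 + k = -1459 + 2720 = 1261$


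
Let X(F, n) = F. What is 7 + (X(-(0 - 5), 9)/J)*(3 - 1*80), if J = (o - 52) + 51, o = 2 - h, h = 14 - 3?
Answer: 91/2 ≈ 45.500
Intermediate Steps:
h = 11
o = -9 (o = 2 - 1*11 = 2 - 11 = -9)
J = -10 (J = (-9 - 52) + 51 = -61 + 51 = -10)
7 + (X(-(0 - 5), 9)/J)*(3 - 1*80) = 7 + (-(0 - 5)/(-10))*(3 - 1*80) = 7 + (-1*(-5)*(-⅒))*(3 - 80) = 7 + (5*(-⅒))*(-77) = 7 - ½*(-77) = 7 + 77/2 = 91/2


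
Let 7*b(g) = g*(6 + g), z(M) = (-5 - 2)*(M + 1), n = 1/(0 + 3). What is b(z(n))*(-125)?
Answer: -5000/9 ≈ -555.56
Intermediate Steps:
n = ⅓ (n = 1/3 = ⅓ ≈ 0.33333)
z(M) = -7 - 7*M (z(M) = -7*(1 + M) = -7 - 7*M)
b(g) = g*(6 + g)/7 (b(g) = (g*(6 + g))/7 = g*(6 + g)/7)
b(z(n))*(-125) = ((-7 - 7*⅓)*(6 + (-7 - 7*⅓))/7)*(-125) = ((-7 - 7/3)*(6 + (-7 - 7/3))/7)*(-125) = ((⅐)*(-28/3)*(6 - 28/3))*(-125) = ((⅐)*(-28/3)*(-10/3))*(-125) = (40/9)*(-125) = -5000/9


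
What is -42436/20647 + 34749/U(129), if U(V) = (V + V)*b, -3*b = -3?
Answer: 235504705/1775642 ≈ 132.63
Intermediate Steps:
b = 1 (b = -1/3*(-3) = 1)
U(V) = 2*V (U(V) = (V + V)*1 = (2*V)*1 = 2*V)
-42436/20647 + 34749/U(129) = -42436/20647 + 34749/((2*129)) = -42436*1/20647 + 34749/258 = -42436/20647 + 34749*(1/258) = -42436/20647 + 11583/86 = 235504705/1775642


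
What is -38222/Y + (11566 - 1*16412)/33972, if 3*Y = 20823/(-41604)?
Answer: 27010918044725/117899826 ≈ 2.2910e+5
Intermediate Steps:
Y = -6941/41604 (Y = (20823/(-41604))/3 = (20823*(-1/41604))/3 = (⅓)*(-6941/13868) = -6941/41604 ≈ -0.16683)
-38222/Y + (11566 - 1*16412)/33972 = -38222/(-6941/41604) + (11566 - 1*16412)/33972 = -38222*(-41604/6941) + (11566 - 16412)*(1/33972) = 1590188088/6941 - 4846*1/33972 = 1590188088/6941 - 2423/16986 = 27010918044725/117899826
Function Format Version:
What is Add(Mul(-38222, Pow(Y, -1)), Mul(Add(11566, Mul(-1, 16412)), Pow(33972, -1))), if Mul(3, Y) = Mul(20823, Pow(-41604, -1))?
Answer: Rational(27010918044725, 117899826) ≈ 2.2910e+5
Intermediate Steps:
Y = Rational(-6941, 41604) (Y = Mul(Rational(1, 3), Mul(20823, Pow(-41604, -1))) = Mul(Rational(1, 3), Mul(20823, Rational(-1, 41604))) = Mul(Rational(1, 3), Rational(-6941, 13868)) = Rational(-6941, 41604) ≈ -0.16683)
Add(Mul(-38222, Pow(Y, -1)), Mul(Add(11566, Mul(-1, 16412)), Pow(33972, -1))) = Add(Mul(-38222, Pow(Rational(-6941, 41604), -1)), Mul(Add(11566, Mul(-1, 16412)), Pow(33972, -1))) = Add(Mul(-38222, Rational(-41604, 6941)), Mul(Add(11566, -16412), Rational(1, 33972))) = Add(Rational(1590188088, 6941), Mul(-4846, Rational(1, 33972))) = Add(Rational(1590188088, 6941), Rational(-2423, 16986)) = Rational(27010918044725, 117899826)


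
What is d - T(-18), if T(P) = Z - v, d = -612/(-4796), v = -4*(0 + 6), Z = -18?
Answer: -7041/1199 ≈ -5.8724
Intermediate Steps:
v = -24 (v = -4*6 = -24)
d = 153/1199 (d = -612*(-1/4796) = 153/1199 ≈ 0.12761)
T(P) = 6 (T(P) = -18 - 1*(-24) = -18 + 24 = 6)
d - T(-18) = 153/1199 - 1*6 = 153/1199 - 6 = -7041/1199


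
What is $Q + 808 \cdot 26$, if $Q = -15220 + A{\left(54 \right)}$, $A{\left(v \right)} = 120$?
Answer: $5908$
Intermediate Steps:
$Q = -15100$ ($Q = -15220 + 120 = -15100$)
$Q + 808 \cdot 26 = -15100 + 808 \cdot 26 = -15100 + 21008 = 5908$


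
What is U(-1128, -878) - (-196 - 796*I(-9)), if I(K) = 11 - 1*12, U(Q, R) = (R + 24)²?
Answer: 728716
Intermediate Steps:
U(Q, R) = (24 + R)²
I(K) = -1 (I(K) = 11 - 12 = -1)
U(-1128, -878) - (-196 - 796*I(-9)) = (24 - 878)² - (-196 - 796*(-1)) = (-854)² - (-196 + 796) = 729316 - 1*600 = 729316 - 600 = 728716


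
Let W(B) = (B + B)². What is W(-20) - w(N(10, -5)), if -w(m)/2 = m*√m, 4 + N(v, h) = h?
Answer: 1600 - 54*I ≈ 1600.0 - 54.0*I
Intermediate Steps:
N(v, h) = -4 + h
W(B) = 4*B² (W(B) = (2*B)² = 4*B²)
w(m) = -2*m^(3/2) (w(m) = -2*m*√m = -2*m^(3/2))
W(-20) - w(N(10, -5)) = 4*(-20)² - (-2)*(-4 - 5)^(3/2) = 4*400 - (-2)*(-9)^(3/2) = 1600 - (-2)*(-27*I) = 1600 - 54*I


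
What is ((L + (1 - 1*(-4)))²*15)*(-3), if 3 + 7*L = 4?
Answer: -58320/49 ≈ -1190.2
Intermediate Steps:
L = ⅐ (L = -3/7 + (⅐)*4 = -3/7 + 4/7 = ⅐ ≈ 0.14286)
((L + (1 - 1*(-4)))²*15)*(-3) = ((⅐ + (1 - 1*(-4)))²*15)*(-3) = ((⅐ + (1 + 4))²*15)*(-3) = ((⅐ + 5)²*15)*(-3) = ((36/7)²*15)*(-3) = ((1296/49)*15)*(-3) = (19440/49)*(-3) = -58320/49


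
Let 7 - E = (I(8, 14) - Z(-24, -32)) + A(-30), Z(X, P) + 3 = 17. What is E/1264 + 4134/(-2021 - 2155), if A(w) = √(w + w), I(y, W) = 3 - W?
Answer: -53039/54984 - I*√15/632 ≈ -0.96463 - 0.0061281*I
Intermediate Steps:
Z(X, P) = 14 (Z(X, P) = -3 + 17 = 14)
A(w) = √2*√w (A(w) = √(2*w) = √2*√w)
E = 32 - 2*I*√15 (E = 7 - (((3 - 1*14) - 1*14) + √2*√(-30)) = 7 - (((3 - 14) - 14) + √2*(I*√30)) = 7 - ((-11 - 14) + 2*I*√15) = 7 - (-25 + 2*I*√15) = 7 + (25 - 2*I*√15) = 32 - 2*I*√15 ≈ 32.0 - 7.746*I)
E/1264 + 4134/(-2021 - 2155) = (32 - 2*I*√15)/1264 + 4134/(-2021 - 2155) = (32 - 2*I*√15)*(1/1264) + 4134/(-4176) = (2/79 - I*√15/632) + 4134*(-1/4176) = (2/79 - I*√15/632) - 689/696 = -53039/54984 - I*√15/632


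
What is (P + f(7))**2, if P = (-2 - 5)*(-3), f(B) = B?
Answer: 784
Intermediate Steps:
P = 21 (P = -7*(-3) = 21)
(P + f(7))**2 = (21 + 7)**2 = 28**2 = 784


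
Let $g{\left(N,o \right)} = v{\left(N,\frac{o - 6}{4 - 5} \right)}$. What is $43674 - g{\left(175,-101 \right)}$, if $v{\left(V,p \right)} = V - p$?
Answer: $43606$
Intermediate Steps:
$g{\left(N,o \right)} = -6 + N + o$ ($g{\left(N,o \right)} = N - \frac{o - 6}{4 - 5} = N - \frac{-6 + o}{-1} = N - \left(-6 + o\right) \left(-1\right) = N - \left(6 - o\right) = N + \left(-6 + o\right) = -6 + N + o$)
$43674 - g{\left(175,-101 \right)} = 43674 - \left(-6 + 175 - 101\right) = 43674 - 68 = 43606$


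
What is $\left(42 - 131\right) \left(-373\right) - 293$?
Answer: $32904$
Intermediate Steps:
$\left(42 - 131\right) \left(-373\right) - 293 = \left(-89\right) \left(-373\right) - 293 = 33197 - 293 = 32904$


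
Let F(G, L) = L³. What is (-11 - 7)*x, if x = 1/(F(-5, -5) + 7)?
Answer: 9/59 ≈ 0.15254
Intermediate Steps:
x = -1/118 (x = 1/((-5)³ + 7) = 1/(-125 + 7) = 1/(-118) = -1/118 ≈ -0.0084746)
(-11 - 7)*x = (-11 - 7)*(-1/118) = -18*(-1/118) = 9/59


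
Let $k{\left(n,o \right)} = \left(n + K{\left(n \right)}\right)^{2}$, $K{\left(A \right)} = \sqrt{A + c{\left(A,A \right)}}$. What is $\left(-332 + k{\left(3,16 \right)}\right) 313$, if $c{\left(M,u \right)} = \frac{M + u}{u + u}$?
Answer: $-96091$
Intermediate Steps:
$c{\left(M,u \right)} = \frac{M + u}{2 u}$
$K{\left(A \right)} = \sqrt{1 + A}$ ($K{\left(A \right)} = \sqrt{A + \frac{A + A}{2 A}} = \sqrt{A + \frac{2 A}{2 A}} = \sqrt{A + 1} = \sqrt{1 + A}$)
$k{\left(n,o \right)} = \left(n + \sqrt{1 + n}\right)^{2}$
$\left(-332 + k{\left(3,16 \right)}\right) 313 = \left(-332 + \left(3 + \sqrt{1 + 3}\right)^{2}\right) 313 = \left(-332 + \left(3 + \sqrt{4}\right)^{2}\right) 313 = \left(-332 + \left(3 + 2\right)^{2}\right) 313 = \left(-332 + 5^{2}\right) 313 = \left(-332 + 25\right) 313 = \left(-307\right) 313 = -96091$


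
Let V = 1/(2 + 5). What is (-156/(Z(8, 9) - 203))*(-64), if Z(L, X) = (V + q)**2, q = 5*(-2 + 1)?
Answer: -489216/8791 ≈ -55.650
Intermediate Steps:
q = -5 (q = 5*(-1) = -5)
V = 1/7 ≈ 0.14286
Z(L, X) = 1156/49 (Z(L, X) = (1/7 - 5)**2 = (-34/7)**2 = 1156/49)
(-156/(Z(8, 9) - 203))*(-64) = (-156/(1156/49 - 203))*(-64) = (-156/(-8791/49))*(-64) = -49/8791*(-156)*(-64) = (7644/8791)*(-64) = -489216/8791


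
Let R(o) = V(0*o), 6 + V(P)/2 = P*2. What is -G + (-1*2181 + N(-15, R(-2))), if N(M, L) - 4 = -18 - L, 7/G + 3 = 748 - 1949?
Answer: -375475/172 ≈ -2183.0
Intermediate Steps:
V(P) = -12 + 4*P (V(P) = -12 + 2*(P*2) = -12 + 2*(2*P) = -12 + 4*P)
R(o) = -12 (R(o) = -12 + 4*(0*o) = -12 + 4*0 = -12 + 0 = -12)
G = -1/172 (G = 7/(-3 + (748 - 1949)) = 7/(-3 - 1201) = 7/(-1204) = 7*(-1/1204) = -1/172 ≈ -0.0058140)
N(M, L) = -14 - L (N(M, L) = 4 + (-18 - L) = -14 - L)
-G + (-1*2181 + N(-15, R(-2))) = -1*(-1/172) + (-1*2181 + (-14 - 1*(-12))) = 1/172 + (-2181 + (-14 + 12)) = 1/172 + (-2181 - 2) = 1/172 - 2183 = -375475/172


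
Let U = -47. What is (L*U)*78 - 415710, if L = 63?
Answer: -646668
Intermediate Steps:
(L*U)*78 - 415710 = (63*(-47))*78 - 415710 = -2961*78 - 415710 = -230958 - 415710 = -646668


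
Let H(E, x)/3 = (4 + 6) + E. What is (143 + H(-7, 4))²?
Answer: 23104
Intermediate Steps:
H(E, x) = 30 + 3*E (H(E, x) = 3*((4 + 6) + E) = 3*(10 + E) = 30 + 3*E)
(143 + H(-7, 4))² = (143 + (30 + 3*(-7)))² = (143 + (30 - 21))² = (143 + 9)² = 152² = 23104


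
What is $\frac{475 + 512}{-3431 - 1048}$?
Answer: $- \frac{329}{1493} \approx -0.22036$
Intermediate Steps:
$\frac{475 + 512}{-3431 - 1048} = \frac{987}{-4479} = 987 \left(- \frac{1}{4479}\right) = - \frac{329}{1493}$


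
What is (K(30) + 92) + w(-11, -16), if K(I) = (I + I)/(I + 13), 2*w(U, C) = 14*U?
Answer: 705/43 ≈ 16.395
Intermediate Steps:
w(U, C) = 7*U (w(U, C) = (14*U)/2 = 7*U)
K(I) = 2*I/(13 + I) (K(I) = (2*I)/(13 + I) = 2*I/(13 + I))
(K(30) + 92) + w(-11, -16) = (2*30/(13 + 30) + 92) + 7*(-11) = (2*30/43 + 92) - 77 = (2*30*(1/43) + 92) - 77 = (60/43 + 92) - 77 = 4016/43 - 77 = 705/43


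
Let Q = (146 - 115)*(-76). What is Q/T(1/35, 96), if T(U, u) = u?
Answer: -589/24 ≈ -24.542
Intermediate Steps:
Q = -2356 (Q = 31*(-76) = -2356)
Q/T(1/35, 96) = -2356/96 = -2356*1/96 = -589/24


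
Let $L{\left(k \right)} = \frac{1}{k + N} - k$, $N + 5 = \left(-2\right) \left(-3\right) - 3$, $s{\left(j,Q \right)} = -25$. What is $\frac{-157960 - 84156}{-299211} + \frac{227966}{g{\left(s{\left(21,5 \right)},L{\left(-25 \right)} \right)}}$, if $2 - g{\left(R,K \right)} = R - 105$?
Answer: $\frac{344656031}{199474} \approx 1727.8$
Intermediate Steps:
$N = -2$ ($N = -5 - -3 = -5 + \left(6 - 3\right) = -5 + 3 = -2$)
$L{\left(k \right)} = \frac{1}{-2 + k} - k$ ($L{\left(k \right)} = \frac{1}{k - 2} - k = \frac{1}{-2 + k} - k$)
$g{\left(R,K \right)} = 107 - R$ ($g{\left(R,K \right)} = 2 - \left(R - 105\right) = 2 - \left(-105 + R\right) = 107 - R$)
$\frac{-157960 - 84156}{-299211} + \frac{227966}{g{\left(s{\left(21,5 \right)},L{\left(-25 \right)} \right)}} = \frac{-157960 - 84156}{-299211} + \frac{227966}{107 - -25} = \left(-157960 - 84156\right) \left(- \frac{1}{299211}\right) + \frac{227966}{107 + 25} = \left(-242116\right) \left(- \frac{1}{299211}\right) + \frac{227966}{132} = \frac{242116}{299211} + 227966 \cdot \frac{1}{132} = \frac{242116}{299211} + \frac{113983}{66} = \frac{344656031}{199474}$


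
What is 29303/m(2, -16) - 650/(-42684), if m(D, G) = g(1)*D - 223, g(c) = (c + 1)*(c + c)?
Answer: -625314751/4588530 ≈ -136.28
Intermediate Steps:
g(c) = 2*c*(1 + c) (g(c) = (1 + c)*(2*c) = 2*c*(1 + c))
m(D, G) = -223 + 4*D (m(D, G) = (2*1*(1 + 1))*D - 223 = (2*1*2)*D - 223 = 4*D - 223 = -223 + 4*D)
29303/m(2, -16) - 650/(-42684) = 29303/(-223 + 4*2) - 650/(-42684) = 29303/(-223 + 8) - 650*(-1/42684) = 29303/(-215) + 325/21342 = 29303*(-1/215) + 325/21342 = -29303/215 + 325/21342 = -625314751/4588530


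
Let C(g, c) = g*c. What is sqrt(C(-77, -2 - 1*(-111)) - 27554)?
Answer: I*sqrt(35947) ≈ 189.6*I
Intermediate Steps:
C(g, c) = c*g
sqrt(C(-77, -2 - 1*(-111)) - 27554) = sqrt((-2 - 1*(-111))*(-77) - 27554) = sqrt((-2 + 111)*(-77) - 27554) = sqrt(109*(-77) - 27554) = sqrt(-8393 - 27554) = sqrt(-35947) = I*sqrt(35947)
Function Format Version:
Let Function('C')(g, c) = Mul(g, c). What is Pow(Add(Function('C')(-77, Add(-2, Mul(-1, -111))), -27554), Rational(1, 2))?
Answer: Mul(I, Pow(35947, Rational(1, 2))) ≈ Mul(189.60, I)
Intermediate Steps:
Function('C')(g, c) = Mul(c, g)
Pow(Add(Function('C')(-77, Add(-2, Mul(-1, -111))), -27554), Rational(1, 2)) = Pow(Add(Mul(Add(-2, Mul(-1, -111)), -77), -27554), Rational(1, 2)) = Pow(Add(Mul(Add(-2, 111), -77), -27554), Rational(1, 2)) = Pow(Add(Mul(109, -77), -27554), Rational(1, 2)) = Pow(Add(-8393, -27554), Rational(1, 2)) = Pow(-35947, Rational(1, 2)) = Mul(I, Pow(35947, Rational(1, 2)))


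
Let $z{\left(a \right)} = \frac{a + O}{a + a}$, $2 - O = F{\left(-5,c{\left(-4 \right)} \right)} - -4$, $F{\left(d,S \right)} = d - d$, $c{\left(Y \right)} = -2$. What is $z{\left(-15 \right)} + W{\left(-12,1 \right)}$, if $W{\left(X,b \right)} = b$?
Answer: $\frac{47}{30} \approx 1.5667$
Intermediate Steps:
$F{\left(d,S \right)} = 0$
$O = -2$ ($O = 2 - \left(0 - -4\right) = 2 - \left(0 + 4\right) = 2 - 4 = -2$)
$z{\left(a \right)} = \frac{-2 + a}{2 a}$ ($z{\left(a \right)} = \frac{a - 2}{a + a} = \frac{-2 + a}{2 a}$)
$z{\left(-15 \right)} + W{\left(-12,1 \right)} = \frac{-2 - 15}{2 \left(-15\right)} + 1 = \frac{1}{2} \left(- \frac{1}{15}\right) \left(-17\right) + 1 = \frac{17}{30} + 1 = \frac{47}{30}$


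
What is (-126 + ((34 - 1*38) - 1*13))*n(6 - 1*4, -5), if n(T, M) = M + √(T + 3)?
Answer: 715 - 143*√5 ≈ 395.24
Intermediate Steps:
n(T, M) = M + √(3 + T)
(-126 + ((34 - 1*38) - 1*13))*n(6 - 1*4, -5) = (-126 + ((34 - 1*38) - 1*13))*(-5 + √(3 + (6 - 1*4))) = (-126 + ((34 - 38) - 13))*(-5 + √(3 + (6 - 4))) = (-126 + (-4 - 13))*(-5 + √(3 + 2)) = (-126 - 17)*(-5 + √5) = -143*(-5 + √5) = 715 - 143*√5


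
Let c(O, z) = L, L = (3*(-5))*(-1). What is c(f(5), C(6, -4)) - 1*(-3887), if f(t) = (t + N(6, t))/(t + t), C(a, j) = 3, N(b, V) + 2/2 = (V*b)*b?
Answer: 3902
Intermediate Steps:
N(b, V) = -1 + V*b² (N(b, V) = -1 + (V*b)*b = -1 + V*b²)
L = 15 (L = -15*(-1) = 15)
f(t) = (-1 + 37*t)/(2*t) (f(t) = (t + (-1 + t*6²))/(t + t) = (t + (-1 + t*36))/((2*t)) = (t + (-1 + 36*t))*(1/(2*t)) = (-1 + 37*t)*(1/(2*t)) = (-1 + 37*t)/(2*t))
c(O, z) = 15
c(f(5), C(6, -4)) - 1*(-3887) = 15 - 1*(-3887) = 15 + 3887 = 3902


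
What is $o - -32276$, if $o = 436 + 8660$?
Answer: $41372$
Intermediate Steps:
$o = 9096$
$o - -32276 = 9096 - -32276 = 9096 + 32276 = 41372$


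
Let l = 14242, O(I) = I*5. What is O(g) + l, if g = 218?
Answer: 15332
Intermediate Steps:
O(I) = 5*I
O(g) + l = 5*218 + 14242 = 1090 + 14242 = 15332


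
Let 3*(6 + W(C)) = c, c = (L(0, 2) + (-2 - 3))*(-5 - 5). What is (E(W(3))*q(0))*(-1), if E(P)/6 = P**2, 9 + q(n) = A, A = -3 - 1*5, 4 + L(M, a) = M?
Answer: 58752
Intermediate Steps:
L(M, a) = -4 + M
A = -8 (A = -3 - 5 = -8)
q(n) = -17 (q(n) = -9 - 8 = -17)
c = 90 (c = ((-4 + 0) + (-2 - 3))*(-5 - 5) = (-4 - 5)*(-10) = -9*(-10) = 90)
W(C) = 24 (W(C) = -6 + (1/3)*90 = -6 + 30 = 24)
E(P) = 6*P**2
(E(W(3))*q(0))*(-1) = ((6*24**2)*(-17))*(-1) = ((6*576)*(-17))*(-1) = (3456*(-17))*(-1) = -58752*(-1) = 58752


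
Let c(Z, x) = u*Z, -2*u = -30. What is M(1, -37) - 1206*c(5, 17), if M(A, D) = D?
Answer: -90487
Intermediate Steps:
u = 15 (u = -1/2*(-30) = 15)
c(Z, x) = 15*Z
M(1, -37) - 1206*c(5, 17) = -37 - 18090*5 = -37 - 1206*75 = -37 - 90450 = -90487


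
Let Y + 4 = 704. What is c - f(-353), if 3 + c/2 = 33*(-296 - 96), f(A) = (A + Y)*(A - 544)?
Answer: 285381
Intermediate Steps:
Y = 700 (Y = -4 + 704 = 700)
f(A) = (-544 + A)*(700 + A) (f(A) = (A + 700)*(A - 544) = (700 + A)*(-544 + A) = (-544 + A)*(700 + A))
c = -25878 (c = -6 + 2*(33*(-296 - 96)) = -6 + 2*(33*(-392)) = -6 + 2*(-12936) = -6 - 25872 = -25878)
c - f(-353) = -25878 - (-380800 + (-353)² + 156*(-353)) = -25878 - (-380800 + 124609 - 55068) = -25878 - 1*(-311259) = -25878 + 311259 = 285381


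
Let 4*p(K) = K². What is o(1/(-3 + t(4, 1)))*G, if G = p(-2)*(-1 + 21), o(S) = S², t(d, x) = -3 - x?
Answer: 20/49 ≈ 0.40816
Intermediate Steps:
p(K) = K²/4
G = 20 (G = ((¼)*(-2)²)*(-1 + 21) = ((¼)*4)*20 = 1*20 = 20)
o(1/(-3 + t(4, 1)))*G = (1/(-3 + (-3 - 1*1)))²*20 = (1/(-3 + (-3 - 1)))²*20 = (1/(-3 - 4))²*20 = (1/(-7))²*20 = (-⅐)²*20 = (1/49)*20 = 20/49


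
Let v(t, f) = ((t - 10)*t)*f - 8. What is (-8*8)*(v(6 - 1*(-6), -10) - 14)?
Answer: 16768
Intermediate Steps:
v(t, f) = -8 + f*t*(-10 + t) (v(t, f) = ((-10 + t)*t)*f - 8 = (t*(-10 + t))*f - 8 = f*t*(-10 + t) - 8 = -8 + f*t*(-10 + t))
(-8*8)*(v(6 - 1*(-6), -10) - 14) = (-8*8)*((-8 - 10*(6 - 1*(-6))**2 - 10*(-10)*(6 - 1*(-6))) - 14) = -64*((-8 - 10*(6 + 6)**2 - 10*(-10)*(6 + 6)) - 14) = -64*((-8 - 10*12**2 - 10*(-10)*12) - 14) = -64*((-8 - 10*144 + 1200) - 14) = -64*((-8 - 1440 + 1200) - 14) = -64*(-248 - 14) = -64*(-262) = 16768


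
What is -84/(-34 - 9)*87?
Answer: 7308/43 ≈ 169.95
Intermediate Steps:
-84/(-34 - 9)*87 = -84/(-43)*87 = -84*(-1/43)*87 = (84/43)*87 = 7308/43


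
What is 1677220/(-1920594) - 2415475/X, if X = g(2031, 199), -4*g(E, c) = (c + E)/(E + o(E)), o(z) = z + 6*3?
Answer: 3785543595384370/214146231 ≈ 1.7677e+7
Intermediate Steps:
o(z) = 18 + z (o(z) = z + 18 = 18 + z)
g(E, c) = -(E + c)/(4*(18 + 2*E)) (g(E, c) = -(c + E)/(4*(E + (18 + E))) = -(E + c)/(4*(18 + 2*E)))
X = -223/1632 (X = (-1*2031 - 1*199)/(8*(9 + 2031)) = (⅛)*(-2031 - 199)/2040 = (⅛)*(1/2040)*(-2230) = -223/1632 ≈ -0.13664)
1677220/(-1920594) - 2415475/X = 1677220/(-1920594) - 2415475/(-223/1632) = 1677220*(-1/1920594) - 2415475*(-1632/223) = -838610/960297 + 3942055200/223 = 3785543595384370/214146231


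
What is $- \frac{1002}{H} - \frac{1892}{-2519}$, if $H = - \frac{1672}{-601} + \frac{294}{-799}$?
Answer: $- \frac{54993056947}{132732293} \approx -414.32$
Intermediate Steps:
$H = \frac{1159234}{480199}$ ($H = \left(-1672\right) \left(- \frac{1}{601}\right) + 294 \left(- \frac{1}{799}\right) = \frac{1672}{601} - \frac{294}{799} = \frac{1159234}{480199} \approx 2.4141$)
$- \frac{1002}{H} - \frac{1892}{-2519} = - \frac{1002}{\frac{1159234}{480199}} - \frac{1892}{-2519} = \left(-1002\right) \frac{480199}{1159234} - - \frac{172}{229} = - \frac{240579699}{579617} + \frac{172}{229} = - \frac{54993056947}{132732293}$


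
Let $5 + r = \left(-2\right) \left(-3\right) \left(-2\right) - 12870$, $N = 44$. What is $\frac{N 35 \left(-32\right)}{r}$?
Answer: $\frac{7040}{1841} \approx 3.824$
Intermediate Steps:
$r = -12887$ ($r = -5 - \left(12870 - \left(-2\right) \left(-3\right) \left(-2\right)\right) = -5 + \left(6 \left(-2\right) - 12870\right) = -5 - 12882 = -12887$)
$\frac{N 35 \left(-32\right)}{r} = \frac{44 \cdot 35 \left(-32\right)}{-12887} = 1540 \left(-32\right) \left(- \frac{1}{12887}\right) = \left(-49280\right) \left(- \frac{1}{12887}\right) = \frac{7040}{1841}$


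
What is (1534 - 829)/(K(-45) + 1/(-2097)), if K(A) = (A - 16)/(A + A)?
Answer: 14783850/14203 ≈ 1040.9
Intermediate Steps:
K(A) = (-16 + A)/(2*A) (K(A) = (-16 + A)/((2*A)) = (-16 + A)*(1/(2*A)) = (-16 + A)/(2*A))
(1534 - 829)/(K(-45) + 1/(-2097)) = (1534 - 829)/((½)*(-16 - 45)/(-45) + 1/(-2097)) = 705/((½)*(-1/45)*(-61) - 1/2097) = 705/(61/90 - 1/2097) = 705/(14203/20970) = 705*(20970/14203) = 14783850/14203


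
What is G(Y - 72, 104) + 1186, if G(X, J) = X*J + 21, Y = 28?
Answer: -3369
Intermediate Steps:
G(X, J) = 21 + J*X (G(X, J) = J*X + 21 = 21 + J*X)
G(Y - 72, 104) + 1186 = (21 + 104*(28 - 72)) + 1186 = (21 + 104*(-44)) + 1186 = (21 - 4576) + 1186 = -4555 + 1186 = -3369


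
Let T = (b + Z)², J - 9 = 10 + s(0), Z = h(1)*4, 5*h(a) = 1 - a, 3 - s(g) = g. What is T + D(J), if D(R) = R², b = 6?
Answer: 520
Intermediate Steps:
s(g) = 3 - g
h(a) = ⅕ - a/5 (h(a) = (1 - a)/5 = ⅕ - a/5)
Z = 0 (Z = (⅕ - ⅕*1)*4 = (⅕ - ⅕)*4 = 0*4 = 0)
J = 22 (J = 9 + (10 + (3 - 1*0)) = 9 + (10 + (3 + 0)) = 9 + (10 + 3) = 9 + 13 = 22)
T = 36 (T = (6 + 0)² = 6² = 36)
T + D(J) = 36 + 22² = 36 + 484 = 520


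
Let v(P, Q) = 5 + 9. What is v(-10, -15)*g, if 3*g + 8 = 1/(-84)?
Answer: -673/18 ≈ -37.389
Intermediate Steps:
v(P, Q) = 14
g = -673/252 (g = -8/3 + (1/3)/(-84) = -8/3 + (1/3)*(-1/84) = -8/3 - 1/252 = -673/252 ≈ -2.6706)
v(-10, -15)*g = 14*(-673/252) = -673/18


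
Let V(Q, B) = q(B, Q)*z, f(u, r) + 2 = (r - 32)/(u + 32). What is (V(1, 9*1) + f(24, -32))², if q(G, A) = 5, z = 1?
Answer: 169/49 ≈ 3.4490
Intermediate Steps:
f(u, r) = -2 + (-32 + r)/(32 + u) (f(u, r) = -2 + (r - 32)/(u + 32) = -2 + (-32 + r)/(32 + u))
V(Q, B) = 5 (V(Q, B) = 5*1 = 5)
(V(1, 9*1) + f(24, -32))² = (5 + (-96 - 32 - 2*24)/(32 + 24))² = (5 + (-96 - 32 - 48)/56)² = (5 + (1/56)*(-176))² = (5 - 22/7)² = (13/7)² = 169/49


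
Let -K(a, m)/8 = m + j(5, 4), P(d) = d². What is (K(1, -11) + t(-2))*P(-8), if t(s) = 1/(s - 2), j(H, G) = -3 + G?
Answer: 5104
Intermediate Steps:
t(s) = 1/(-2 + s)
K(a, m) = -8 - 8*m (K(a, m) = -8*(m + (-3 + 4)) = -8*(m + 1) = -8*(1 + m) = -8 - 8*m)
(K(1, -11) + t(-2))*P(-8) = ((-8 - 8*(-11)) + 1/(-2 - 2))*(-8)² = ((-8 + 88) + 1/(-4))*64 = (80 - ¼)*64 = (319/4)*64 = 5104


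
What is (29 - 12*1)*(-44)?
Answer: -748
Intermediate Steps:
(29 - 12*1)*(-44) = (29 - 12)*(-44) = 17*(-44) = -748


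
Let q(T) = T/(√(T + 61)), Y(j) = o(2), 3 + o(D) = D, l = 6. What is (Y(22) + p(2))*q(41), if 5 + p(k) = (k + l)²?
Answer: 1189*√102/51 ≈ 235.46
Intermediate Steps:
o(D) = -3 + D
Y(j) = -1 (Y(j) = -3 + 2 = -1)
q(T) = T/√(61 + T) (q(T) = T/(√(61 + T)) = T/√(61 + T))
p(k) = -5 + (6 + k)² (p(k) = -5 + (k + 6)² = -5 + (6 + k)²)
(Y(22) + p(2))*q(41) = (-1 + (-5 + (6 + 2)²))*(41/√(61 + 41)) = (-1 + (-5 + 8²))*(41/√102) = (-1 + (-5 + 64))*(41*(√102/102)) = (-1 + 59)*(41*√102/102) = 58*(41*√102/102) = 1189*√102/51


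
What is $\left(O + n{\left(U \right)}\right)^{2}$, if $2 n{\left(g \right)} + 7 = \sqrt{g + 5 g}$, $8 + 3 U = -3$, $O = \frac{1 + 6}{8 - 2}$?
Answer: $\frac{\left(14 - 3 i \sqrt{22}\right)^{2}}{36} \approx -0.055556 - 10.944 i$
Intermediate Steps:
$O = \frac{7}{6} \approx 1.1667$
$U = - \frac{11}{3}$ ($U = - \frac{8}{3} + \frac{1}{3} \left(-3\right) = - \frac{8}{3} - 1 = - \frac{11}{3} \approx -3.6667$)
$n{\left(g \right)} = - \frac{7}{2} + \frac{\sqrt{6} \sqrt{g}}{2}$ ($n{\left(g \right)} = - \frac{7}{2} + \frac{\sqrt{g + 5 g}}{2} = - \frac{7}{2} + \frac{\sqrt{6 g}}{2} = - \frac{7}{2} + \frac{\sqrt{6} \sqrt{g}}{2}$)
$\left(O + n{\left(U \right)}\right)^{2} = \left(\frac{7}{6} - \left(\frac{7}{2} - \frac{\sqrt{6} \sqrt{- \frac{11}{3}}}{2}\right)\right)^{2} = \left(\frac{7}{6} - \left(\frac{7}{2} - \frac{\sqrt{6} \frac{i \sqrt{33}}{3}}{2}\right)\right)^{2} = \left(\frac{7}{6} - \left(\frac{7}{2} - \frac{i \sqrt{22}}{2}\right)\right)^{2} = \left(- \frac{7}{3} + \frac{i \sqrt{22}}{2}\right)^{2}$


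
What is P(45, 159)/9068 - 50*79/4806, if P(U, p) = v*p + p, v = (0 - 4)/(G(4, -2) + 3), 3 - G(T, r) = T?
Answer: -18291377/21790404 ≈ -0.83942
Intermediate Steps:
G(T, r) = 3 - T
v = -2 (v = (0 - 4)/((3 - 1*4) + 3) = -4/((3 - 4) + 3) = -4/(-1 + 3) = -4/2 = -4*½ = -2)
P(U, p) = -p (P(U, p) = -2*p + p = -p)
P(45, 159)/9068 - 50*79/4806 = -1*159/9068 - 50*79/4806 = -159*1/9068 - 3950*1/4806 = -159/9068 - 1975/2403 = -18291377/21790404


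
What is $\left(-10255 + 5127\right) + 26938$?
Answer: $21810$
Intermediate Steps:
$\left(-10255 + 5127\right) + 26938 = -5128 + 26938 = 21810$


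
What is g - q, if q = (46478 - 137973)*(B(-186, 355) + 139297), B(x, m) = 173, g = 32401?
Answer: 12760840051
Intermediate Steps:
q = -12760807650 (q = (46478 - 137973)*(173 + 139297) = -91495*139470 = -12760807650)
g - q = 32401 - 1*(-12760807650) = 32401 + 12760807650 = 12760840051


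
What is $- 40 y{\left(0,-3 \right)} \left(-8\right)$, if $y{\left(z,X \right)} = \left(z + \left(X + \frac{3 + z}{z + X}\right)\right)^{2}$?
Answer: $5120$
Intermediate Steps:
$y{\left(z,X \right)} = \left(X + z + \frac{3 + z}{X + z}\right)^{2}$ ($y{\left(z,X \right)} = \left(z + \left(X + \frac{3 + z}{X + z}\right)\right)^{2} = \left(X + z + \frac{3 + z}{X + z}\right)^{2}$)
$- 40 y{\left(0,-3 \right)} \left(-8\right) = - 40 \frac{\left(3 + 0 + \left(-3\right)^{2} + 0^{2} + 2 \left(-3\right) 0\right)^{2}}{\left(-3 + 0\right)^{2}} \left(-8\right) = - 40 \frac{\left(3 + 0 + 9 + 0 + 0\right)^{2}}{9} \left(-8\right) = - 40 \frac{12^{2}}{9} \left(-8\right) = - 40 \cdot \frac{1}{9} \cdot 144 \left(-8\right) = \left(-40\right) 16 \left(-8\right) = \left(-640\right) \left(-8\right) = 5120$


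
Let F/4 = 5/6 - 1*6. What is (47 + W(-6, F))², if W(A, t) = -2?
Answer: 2025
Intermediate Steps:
F = -62/3 (F = 4*(5/6 - 1*6) = 4*(5*(⅙) - 6) = 4*(⅚ - 6) = 4*(-31/6) = -62/3 ≈ -20.667)
(47 + W(-6, F))² = (47 - 2)² = 45² = 2025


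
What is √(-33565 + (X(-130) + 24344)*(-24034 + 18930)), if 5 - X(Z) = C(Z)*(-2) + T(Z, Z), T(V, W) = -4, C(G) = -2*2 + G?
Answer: 23*I*√232445 ≈ 11089.0*I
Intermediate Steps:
C(G) = -4 + G
X(Z) = 1 + 2*Z (X(Z) = 5 - ((-4 + Z)*(-2) - 4) = 5 - ((8 - 2*Z) - 4) = 5 - (4 - 2*Z) = 5 + (-4 + 2*Z) = 1 + 2*Z)
√(-33565 + (X(-130) + 24344)*(-24034 + 18930)) = √(-33565 + ((1 + 2*(-130)) + 24344)*(-24034 + 18930)) = √(-33565 + ((1 - 260) + 24344)*(-5104)) = √(-33565 + (-259 + 24344)*(-5104)) = √(-33565 + 24085*(-5104)) = √(-33565 - 122929840) = √(-122963405) = 23*I*√232445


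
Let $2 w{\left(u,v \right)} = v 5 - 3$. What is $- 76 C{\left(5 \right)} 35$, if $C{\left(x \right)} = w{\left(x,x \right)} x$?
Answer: $-146300$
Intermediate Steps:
$w{\left(u,v \right)} = - \frac{3}{2} + \frac{5 v}{2}$ ($w{\left(u,v \right)} = \frac{v 5 - 3}{2} = \frac{5 v - 3}{2} = \frac{-3 + 5 v}{2} = - \frac{3}{2} + \frac{5 v}{2}$)
$C{\left(x \right)} = x \left(- \frac{3}{2} + \frac{5 x}{2}\right)$ ($C{\left(x \right)} = \left(- \frac{3}{2} + \frac{5 x}{2}\right) x = x \left(- \frac{3}{2} + \frac{5 x}{2}\right)$)
$- 76 C{\left(5 \right)} 35 = - 76 \cdot \frac{1}{2} \cdot 5 \left(-3 + 5 \cdot 5\right) 35 = - 76 \cdot \frac{1}{2} \cdot 5 \left(-3 + 25\right) 35 = - 76 \cdot \frac{1}{2} \cdot 5 \cdot 22 \cdot 35 = \left(-76\right) 55 \cdot 35 = \left(-4180\right) 35 = -146300$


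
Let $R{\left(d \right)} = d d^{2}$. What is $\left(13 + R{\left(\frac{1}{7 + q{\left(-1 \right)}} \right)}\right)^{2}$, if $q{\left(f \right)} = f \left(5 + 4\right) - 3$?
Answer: $\frac{2637376}{15625} \approx 168.79$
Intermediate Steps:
$q{\left(f \right)} = -3 + 9 f$ ($q{\left(f \right)} = f 9 - 3 = 9 f - 3 = -3 + 9 f$)
$R{\left(d \right)} = d^{3}$
$\left(13 + R{\left(\frac{1}{7 + q{\left(-1 \right)}} \right)}\right)^{2} = \left(13 + \left(\frac{1}{7 + \left(-3 + 9 \left(-1\right)\right)}\right)^{3}\right)^{2} = \left(13 + \left(\frac{1}{7 - 12}\right)^{3}\right)^{2} = \left(13 + \left(\frac{1}{-5}\right)^{3}\right)^{2} = \left(13 + \left(- \frac{1}{5}\right)^{3}\right)^{2} = \left(13 - \frac{1}{125}\right)^{2} = \left(\frac{1624}{125}\right)^{2} = \frac{2637376}{15625}$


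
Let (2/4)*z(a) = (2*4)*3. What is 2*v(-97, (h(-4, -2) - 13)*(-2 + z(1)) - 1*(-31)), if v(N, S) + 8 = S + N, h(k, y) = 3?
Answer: -1068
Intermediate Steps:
z(a) = 48 (z(a) = 2*((2*4)*3) = 2*(8*3) = 2*24 = 48)
v(N, S) = -8 + N + S (v(N, S) = -8 + (S + N) = -8 + (N + S) = -8 + N + S)
2*v(-97, (h(-4, -2) - 13)*(-2 + z(1)) - 1*(-31)) = 2*(-8 - 97 + ((3 - 13)*(-2 + 48) - 1*(-31))) = 2*(-8 - 97 + (-10*46 + 31)) = 2*(-8 - 97 + (-460 + 31)) = 2*(-8 - 97 - 429) = 2*(-534) = -1068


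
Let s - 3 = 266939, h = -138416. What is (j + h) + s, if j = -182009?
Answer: -53483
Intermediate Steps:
s = 266942 (s = 3 + 266939 = 266942)
(j + h) + s = (-182009 - 138416) + 266942 = -320425 + 266942 = -53483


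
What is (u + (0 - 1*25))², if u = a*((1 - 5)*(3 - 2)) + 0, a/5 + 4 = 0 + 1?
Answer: 1225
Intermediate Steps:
a = -15 (a = -20 + 5*(0 + 1) = -20 + 5*1 = -20 + 5 = -15)
u = 60 (u = -15*(1 - 5)*(3 - 2) + 0 = -(-60) + 0 = -15*(-4) + 0 = 60 + 0 = 60)
(u + (0 - 1*25))² = (60 + (0 - 1*25))² = (60 + (0 - 25))² = (60 - 25)² = 35² = 1225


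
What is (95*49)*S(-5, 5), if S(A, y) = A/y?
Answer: -4655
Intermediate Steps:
(95*49)*S(-5, 5) = (95*49)*(-5/5) = 4655*(-5*⅕) = 4655*(-1) = -4655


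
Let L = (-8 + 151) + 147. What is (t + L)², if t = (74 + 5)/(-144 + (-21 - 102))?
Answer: 5983177201/71289 ≈ 83929.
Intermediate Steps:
L = 290 (L = 143 + 147 = 290)
t = -79/267 (t = 79/(-144 - 123) = 79/(-267) = 79*(-1/267) = -79/267 ≈ -0.29588)
(t + L)² = (-79/267 + 290)² = (77351/267)² = 5983177201/71289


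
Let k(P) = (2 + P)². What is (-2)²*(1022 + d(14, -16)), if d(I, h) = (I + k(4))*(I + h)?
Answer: 3688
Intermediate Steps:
d(I, h) = (36 + I)*(I + h) (d(I, h) = (I + (2 + 4)²)*(I + h) = (I + 6²)*(I + h) = (I + 36)*(I + h) = (36 + I)*(I + h))
(-2)²*(1022 + d(14, -16)) = (-2)²*(1022 + (14² + 36*14 + 36*(-16) + 14*(-16))) = 4*(1022 + (196 + 504 - 576 - 224)) = 4*(1022 - 100) = 4*922 = 3688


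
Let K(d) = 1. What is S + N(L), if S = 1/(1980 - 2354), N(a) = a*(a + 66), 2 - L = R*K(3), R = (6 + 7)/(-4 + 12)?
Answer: 297859/11968 ≈ 24.888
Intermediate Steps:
R = 13/8 ≈ 1.6250
L = 3/8 (L = 2 - 13/8 = 3/8 ≈ 0.37500)
N(a) = a*(66 + a)
S = -1/374 (S = 1/(-374) = -1/374 ≈ -0.0026738)
S + N(L) = -1/374 + 3*(66 + 3/8)/8 = -1/374 + (3/8)*(531/8) = -1/374 + 1593/64 = 297859/11968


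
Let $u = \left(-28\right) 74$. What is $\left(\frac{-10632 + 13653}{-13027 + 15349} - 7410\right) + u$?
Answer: $- \frac{7338061}{774} \approx -9480.7$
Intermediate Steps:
$u = -2072$
$\left(\frac{-10632 + 13653}{-13027 + 15349} - 7410\right) + u = \left(\frac{-10632 + 13653}{-13027 + 15349} - 7410\right) - 2072 = \left(\frac{3021}{2322} - 7410\right) - 2072 = \left(3021 \cdot \frac{1}{2322} - 7410\right) - 2072 = \left(\frac{1007}{774} - 7410\right) - 2072 = - \frac{5734333}{774} - 2072 = - \frac{7338061}{774}$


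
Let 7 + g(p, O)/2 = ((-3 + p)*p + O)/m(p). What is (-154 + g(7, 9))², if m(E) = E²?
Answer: 66552964/2401 ≈ 27719.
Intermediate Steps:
g(p, O) = -14 + 2*(O + p*(-3 + p))/p² (g(p, O) = -14 + 2*(((-3 + p)*p + O)/(p²)) = -14 + 2*((p*(-3 + p) + O)/p²) = -14 + 2*((O + p*(-3 + p))/p²) = -14 + 2*(O + p*(-3 + p))/p²)
(-154 + g(7, 9))² = (-154 + (-12 - 6/7 + 2*9/7²))² = (-154 + (-12 - 6*⅐ + 2*9*(1/49)))² = (-154 + (-12 - 6/7 + 18/49))² = (-154 - 612/49)² = (-8158/49)² = 66552964/2401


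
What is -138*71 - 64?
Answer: -9862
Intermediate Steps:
-138*71 - 64 = -9798 - 64 = -9862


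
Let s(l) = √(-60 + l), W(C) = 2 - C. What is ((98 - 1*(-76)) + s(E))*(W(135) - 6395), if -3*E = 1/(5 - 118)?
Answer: -1135872 - 93568*I*√3729/113 ≈ -1.1359e+6 - 50564.0*I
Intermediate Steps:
E = 1/339 (E = -1/(3*(5 - 118)) = -⅓/(-113) = -⅓*(-1/113) = 1/339 ≈ 0.0029499)
((98 - 1*(-76)) + s(E))*(W(135) - 6395) = ((98 - 1*(-76)) + √(-60 + 1/339))*((2 - 1*135) - 6395) = ((98 + 76) + √(-20339/339))*((2 - 135) - 6395) = (174 + 43*I*√3729/339)*(-133 - 6395) = (174 + 43*I*√3729/339)*(-6528) = -1135872 - 93568*I*√3729/113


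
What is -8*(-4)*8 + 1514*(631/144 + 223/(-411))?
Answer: 59862635/9864 ≈ 6068.8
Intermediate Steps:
-8*(-4)*8 + 1514*(631/144 + 223/(-411)) = 32*8 + 1514*(631*(1/144) + 223*(-1/411)) = 256 + 1514*(631/144 - 223/411) = 256 + 1514*(75743/19728) = 256 + 57337451/9864 = 59862635/9864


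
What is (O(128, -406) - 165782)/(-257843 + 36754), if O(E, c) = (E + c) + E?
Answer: 165932/221089 ≈ 0.75052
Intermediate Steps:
O(E, c) = c + 2*E
(O(128, -406) - 165782)/(-257843 + 36754) = ((-406 + 2*128) - 165782)/(-257843 + 36754) = ((-406 + 256) - 165782)/(-221089) = (-150 - 165782)*(-1/221089) = -165932*(-1/221089) = 165932/221089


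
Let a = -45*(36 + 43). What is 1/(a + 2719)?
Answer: -1/836 ≈ -0.0011962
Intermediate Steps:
a = -3555 (a = -45*79 = -3555)
1/(a + 2719) = 1/(-3555 + 2719) = 1/(-836) = -1/836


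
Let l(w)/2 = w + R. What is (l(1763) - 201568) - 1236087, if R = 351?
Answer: -1433427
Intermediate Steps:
l(w) = 702 + 2*w (l(w) = 2*(w + 351) = 2*(351 + w) = 702 + 2*w)
(l(1763) - 201568) - 1236087 = ((702 + 2*1763) - 201568) - 1236087 = ((702 + 3526) - 201568) - 1236087 = (4228 - 201568) - 1236087 = -197340 - 1236087 = -1433427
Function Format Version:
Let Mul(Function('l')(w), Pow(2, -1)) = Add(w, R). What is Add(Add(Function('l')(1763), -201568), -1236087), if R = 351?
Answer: -1433427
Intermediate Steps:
Function('l')(w) = Add(702, Mul(2, w)) (Function('l')(w) = Mul(2, Add(w, 351)) = Mul(2, Add(351, w)) = Add(702, Mul(2, w)))
Add(Add(Function('l')(1763), -201568), -1236087) = Add(Add(Add(702, Mul(2, 1763)), -201568), -1236087) = Add(Add(Add(702, 3526), -201568), -1236087) = Add(Add(4228, -201568), -1236087) = Add(-197340, -1236087) = -1433427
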